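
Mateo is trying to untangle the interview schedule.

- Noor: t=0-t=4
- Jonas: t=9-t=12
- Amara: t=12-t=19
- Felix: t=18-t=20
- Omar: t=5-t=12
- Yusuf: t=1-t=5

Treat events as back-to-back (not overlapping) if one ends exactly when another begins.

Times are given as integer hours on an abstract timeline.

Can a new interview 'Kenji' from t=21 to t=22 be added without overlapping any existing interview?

Yes — the slot is free

Noor: ends t=4 at or before Kenji starts t=21 → clear.
Yusuf: ends t=5 at or before Kenji starts t=21 → clear.
Omar: ends t=12 at or before Kenji starts t=21 → clear.
Jonas: ends t=12 at or before Kenji starts t=21 → clear.
Amara: ends t=19 at or before Kenji starts t=21 → clear.
Felix: ends t=20 at or before Kenji starts t=21 → clear.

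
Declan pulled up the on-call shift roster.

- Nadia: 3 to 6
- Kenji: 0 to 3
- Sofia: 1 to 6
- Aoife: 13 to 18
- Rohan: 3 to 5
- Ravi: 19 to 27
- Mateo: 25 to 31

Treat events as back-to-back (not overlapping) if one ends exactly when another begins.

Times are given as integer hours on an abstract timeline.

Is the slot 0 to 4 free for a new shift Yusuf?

No — it overlaps Kenji, Nadia, Rohan, Sofia

Kenji: starts 0 before Yusuf ends 4, and ends 3 after Yusuf starts 0 → overlap.
Sofia: starts 1 before Yusuf ends 4, and ends 6 after Yusuf starts 0 → overlap.
Nadia: starts 3 before Yusuf ends 4, and ends 6 after Yusuf starts 0 → overlap.
Rohan: starts 3 before Yusuf ends 4, and ends 5 after Yusuf starts 0 → overlap.
Aoife: starts 13 at or after Yusuf ends 4 → clear.
Ravi: starts 19 at or after Yusuf ends 4 → clear.
Mateo: starts 25 at or after Yusuf ends 4 → clear.
Yusuf overlaps Nadia, Kenji, Sofia, Rohan.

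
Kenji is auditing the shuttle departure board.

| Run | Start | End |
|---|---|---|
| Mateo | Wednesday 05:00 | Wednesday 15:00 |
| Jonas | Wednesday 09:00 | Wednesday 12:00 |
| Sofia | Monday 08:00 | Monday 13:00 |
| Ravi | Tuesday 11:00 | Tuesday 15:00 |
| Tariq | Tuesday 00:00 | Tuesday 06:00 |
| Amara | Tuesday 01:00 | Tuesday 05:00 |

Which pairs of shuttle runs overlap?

Amara & Tariq, Jonas & Mateo

Two intervals overlap when each starts before the other ends.
Sorted by start: Sofia, Tariq, Amara, Ravi, Mateo, Jonas.
Tariq starts after Sofia ends, so Sofia has no further overlaps.
Amara starts before Tariq ends → Tariq and Amara overlap.
Ravi starts after Tariq ends, so Tariq has no further overlaps.
Ravi starts after Amara ends, so Amara has no further overlaps.
Mateo starts after Ravi ends, so Ravi has no further overlaps.
Jonas starts before Mateo ends → Mateo and Jonas overlap.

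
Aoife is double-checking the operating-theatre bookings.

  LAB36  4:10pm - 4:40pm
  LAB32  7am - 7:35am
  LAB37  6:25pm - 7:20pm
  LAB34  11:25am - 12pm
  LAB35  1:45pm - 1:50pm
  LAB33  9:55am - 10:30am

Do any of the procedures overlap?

No

Sorted by start: LAB32, LAB33, LAB34, LAB35, LAB36, LAB37.
LAB33 starts after LAB32 ends, so nothing later overlaps LAB32 either.
LAB34 starts after LAB33 ends, so nothing later overlaps LAB33 either.
LAB35 starts after LAB34 ends, so nothing later overlaps LAB34 either.
LAB36 starts after LAB35 ends, so nothing later overlaps LAB35 either.
LAB37 starts after LAB36 ends.
Every pair is clear; the schedule has no overlaps.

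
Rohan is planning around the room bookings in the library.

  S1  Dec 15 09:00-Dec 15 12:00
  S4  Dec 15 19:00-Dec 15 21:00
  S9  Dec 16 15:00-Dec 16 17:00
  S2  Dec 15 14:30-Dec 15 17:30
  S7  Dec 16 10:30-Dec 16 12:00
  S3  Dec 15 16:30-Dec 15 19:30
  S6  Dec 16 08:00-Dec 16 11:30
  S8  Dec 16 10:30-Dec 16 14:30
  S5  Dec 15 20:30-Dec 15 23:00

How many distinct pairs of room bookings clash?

6

Two intervals overlap when each starts before the other ends.
Sorted by start: S1, S2, S3, S4, S5, S6, S7, S8, S9.
S2 starts after S1 ends, so S1 has no further overlaps.
S3 starts before S2 ends → S2 and S3 overlap.
S4 starts after S2 ends, so S2 has no further overlaps.
S4 starts before S3 ends → S3 and S4 overlap.
S5 starts after S3 ends, so S3 has no further overlaps.
S5 starts before S4 ends → S4 and S5 overlap.
S6 starts after S4 ends, so S4 has no further overlaps.
S6 starts after S5 ends, so S5 has no further overlaps.
S7 starts before S6 ends → S6 and S7 overlap.
S8 starts before S6 ends → S6 and S8 overlap.
S9 starts after S6 ends.
S8 starts before S7 ends → S7 and S8 overlap.
S9 starts after S7 ends.
S9 starts after S8 ends.
Overlapping pairs: S2 & S3, S3 & S4, S4 & S5, S6 & S7, S6 & S8, S7 & S8 — 6 in total.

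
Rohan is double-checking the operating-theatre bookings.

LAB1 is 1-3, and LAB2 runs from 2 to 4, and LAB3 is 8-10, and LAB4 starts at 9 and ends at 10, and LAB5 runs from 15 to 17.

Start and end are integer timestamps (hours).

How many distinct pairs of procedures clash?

2

Sorted by start: LAB1, LAB2, LAB3, LAB4, LAB5.
LAB2 starts before LAB1 ends → LAB1 and LAB2 overlap.
LAB3 starts after LAB1 ends, so LAB1 has no further overlaps.
LAB3 starts after LAB2 ends, so LAB2 has no further overlaps.
LAB4 starts before LAB3 ends → LAB3 and LAB4 overlap.
LAB5 starts after LAB3 ends.
LAB5 starts after LAB4 ends.
Overlapping pairs: LAB1 & LAB2, LAB3 & LAB4 — 2 in total.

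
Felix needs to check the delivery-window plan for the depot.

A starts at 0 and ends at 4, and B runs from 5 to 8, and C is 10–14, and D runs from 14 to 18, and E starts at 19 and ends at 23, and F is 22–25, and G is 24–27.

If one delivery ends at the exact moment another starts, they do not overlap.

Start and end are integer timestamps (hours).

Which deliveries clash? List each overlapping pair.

E & F, F & G

Two intervals overlap when each starts before the other ends.
Sorted by start: A, B, C, D, E, F, G.
B starts after A ends; A is clear from here.
C starts after B ends; B is clear from here.
D starts exactly when C ends (back-to-back, no overlap); C is clear from here.
E starts after D ends; D is clear from here.
F starts before E ends → E and F overlap.
G starts after E ends.
G starts before F ends → F and G overlap.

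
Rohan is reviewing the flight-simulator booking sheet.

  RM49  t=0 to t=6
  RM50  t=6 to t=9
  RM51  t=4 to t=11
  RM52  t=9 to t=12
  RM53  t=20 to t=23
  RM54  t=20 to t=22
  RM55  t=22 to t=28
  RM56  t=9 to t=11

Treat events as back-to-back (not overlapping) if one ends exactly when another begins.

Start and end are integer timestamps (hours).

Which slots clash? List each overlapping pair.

RM49 & RM51, RM50 & RM51, RM51 & RM52, RM51 & RM56, RM52 & RM56, RM53 & RM54, RM53 & RM55

Sorted by start: RM49, RM51, RM50, RM52, RM56, RM53, RM54, RM55.
RM51 starts before RM49 ends → RM49 and RM51 overlap.
RM50 starts exactly when RM49 ends (back-to-back, no overlap) — done with RM49.
RM50 starts before RM51 ends → RM51 and RM50 overlap.
RM52 starts before RM51 ends → RM51 and RM52 overlap.
RM56 starts before RM51 ends → RM51 and RM56 overlap.
RM53 starts after RM51 ends — done with RM51.
RM52 starts exactly when RM50 ends (back-to-back, no overlap) — done with RM50.
RM56 starts before RM52 ends → RM52 and RM56 overlap.
RM53 starts after RM52 ends — done with RM52.
RM53 starts after RM56 ends — done with RM56.
RM54 starts before RM53 ends → RM53 and RM54 overlap.
RM55 starts before RM53 ends → RM53 and RM55 overlap.
RM55 starts exactly when RM54 ends (back-to-back, no overlap).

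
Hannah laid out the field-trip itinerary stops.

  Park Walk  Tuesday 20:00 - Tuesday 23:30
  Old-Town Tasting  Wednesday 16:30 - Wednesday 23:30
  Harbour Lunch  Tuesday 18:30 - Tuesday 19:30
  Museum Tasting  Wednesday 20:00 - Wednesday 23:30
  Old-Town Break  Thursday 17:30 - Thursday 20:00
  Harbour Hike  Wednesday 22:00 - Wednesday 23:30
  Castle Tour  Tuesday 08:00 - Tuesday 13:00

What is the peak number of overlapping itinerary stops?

Sweep the timeline, counting +1 at each start and −1 at each end (ends before starts at a tie):
Tuesday 08:00 start Castle Tour → 1
Tuesday 13:00 end Castle Tour → 0
Tuesday 18:30 start Harbour Lunch → 1
Tuesday 19:30 end Harbour Lunch → 0
Tuesday 20:00 start Park Walk → 1
Tuesday 23:30 end Park Walk → 0
Wednesday 16:30 start Old-Town Tasting → 1
Wednesday 20:00 start Museum Tasting → 2
Wednesday 22:00 start Harbour Hike → 3
Wednesday 23:30 end Harbour Hike → 2
Wednesday 23:30 end Museum Tasting → 1
Wednesday 23:30 end Old-Town Tasting → 0
Thursday 17:30 start Old-Town Break → 1
Thursday 20:00 end Old-Town Break → 0
Peak is 3, at Wednesday 22:00 (Harbour Hike, Museum Tasting, Old-Town Tasting).

3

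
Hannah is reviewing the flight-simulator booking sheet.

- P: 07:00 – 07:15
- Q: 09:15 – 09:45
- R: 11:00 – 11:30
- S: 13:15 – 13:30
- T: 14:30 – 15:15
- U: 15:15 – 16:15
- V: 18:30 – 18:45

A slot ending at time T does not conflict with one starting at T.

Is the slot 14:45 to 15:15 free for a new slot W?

P: ends 07:15 at or before W starts 14:45 → clear.
Q: ends 09:45 at or before W starts 14:45 → clear.
R: ends 11:30 at or before W starts 14:45 → clear.
S: ends 13:30 at or before W starts 14:45 → clear.
T: starts 14:30 before W ends 15:15, and ends 15:15 after W starts 14:45 → overlap.
U: starts 15:15 at or after W ends 15:15 → clear.
V: starts 18:30 at or after W ends 15:15 → clear.
W overlaps T.

No — it overlaps T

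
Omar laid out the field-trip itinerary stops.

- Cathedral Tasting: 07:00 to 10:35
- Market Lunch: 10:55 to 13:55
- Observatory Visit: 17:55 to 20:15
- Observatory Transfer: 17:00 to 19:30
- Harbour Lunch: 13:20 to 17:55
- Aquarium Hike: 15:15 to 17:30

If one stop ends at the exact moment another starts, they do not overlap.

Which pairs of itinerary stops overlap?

Sorted by start: Cathedral Tasting, Market Lunch, Harbour Lunch, Aquarium Hike, Observatory Transfer, Observatory Visit.
Market Lunch starts after Cathedral Tasting ends, so nothing later overlaps Cathedral Tasting either.
Harbour Lunch starts before Market Lunch ends → Market Lunch and Harbour Lunch overlap.
Aquarium Hike starts after Market Lunch ends, so nothing later overlaps Market Lunch either.
Aquarium Hike starts before Harbour Lunch ends → Harbour Lunch and Aquarium Hike overlap.
Observatory Transfer starts before Harbour Lunch ends → Harbour Lunch and Observatory Transfer overlap.
Observatory Visit starts exactly when Harbour Lunch ends (back-to-back, no overlap).
Observatory Transfer starts before Aquarium Hike ends → Aquarium Hike and Observatory Transfer overlap.
Observatory Visit starts after Aquarium Hike ends.
Observatory Visit starts before Observatory Transfer ends → Observatory Transfer and Observatory Visit overlap.

Aquarium Hike & Harbour Lunch, Aquarium Hike & Observatory Transfer, Harbour Lunch & Market Lunch, Harbour Lunch & Observatory Transfer, Observatory Transfer & Observatory Visit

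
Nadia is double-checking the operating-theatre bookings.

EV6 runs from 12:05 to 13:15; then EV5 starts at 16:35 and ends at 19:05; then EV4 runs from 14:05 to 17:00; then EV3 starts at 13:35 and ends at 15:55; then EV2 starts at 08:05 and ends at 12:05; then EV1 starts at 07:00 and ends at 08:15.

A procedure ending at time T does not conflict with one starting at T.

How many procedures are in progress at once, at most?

2

Walk through starts and ends in time order (an end at T is processed before a start at T):
07:00 start EV1 → 1
08:05 start EV2 → 2
08:15 end EV1 → 1
12:05 end EV2 → 0
12:05 start EV6 → 1
13:15 end EV6 → 0
13:35 start EV3 → 1
14:05 start EV4 → 2
15:55 end EV3 → 1
16:35 start EV5 → 2
17:00 end EV4 → 1
19:05 end EV5 → 0
Peak is 2, at 08:05 (EV1, EV2).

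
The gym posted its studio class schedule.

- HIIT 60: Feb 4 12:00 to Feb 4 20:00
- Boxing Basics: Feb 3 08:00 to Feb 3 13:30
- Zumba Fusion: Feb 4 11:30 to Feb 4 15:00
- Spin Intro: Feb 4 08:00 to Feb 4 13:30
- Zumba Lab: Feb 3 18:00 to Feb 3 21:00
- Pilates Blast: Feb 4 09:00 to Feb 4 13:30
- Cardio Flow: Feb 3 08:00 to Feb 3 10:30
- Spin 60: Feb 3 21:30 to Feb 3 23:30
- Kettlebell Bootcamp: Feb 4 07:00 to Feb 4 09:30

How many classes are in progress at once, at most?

4

Walk through starts and ends in time order (an end at T is processed before a start at T):
Feb 3 08:00 start Boxing Basics → 1
Feb 3 08:00 start Cardio Flow → 2
Feb 3 10:30 end Cardio Flow → 1
Feb 3 13:30 end Boxing Basics → 0
Feb 3 18:00 start Zumba Lab → 1
Feb 3 21:00 end Zumba Lab → 0
Feb 3 21:30 start Spin 60 → 1
Feb 3 23:30 end Spin 60 → 0
Feb 4 07:00 start Kettlebell Bootcamp → 1
Feb 4 08:00 start Spin Intro → 2
Feb 4 09:00 start Pilates Blast → 3
Feb 4 09:30 end Kettlebell Bootcamp → 2
Feb 4 11:30 start Zumba Fusion → 3
Feb 4 12:00 start HIIT 60 → 4
Feb 4 13:30 end Pilates Blast → 3
Feb 4 13:30 end Spin Intro → 2
Feb 4 15:00 end Zumba Fusion → 1
Feb 4 20:00 end HIIT 60 → 0
Peak is 4, at Feb 4 12:00 (HIIT 60, Pilates Blast, Spin Intro, Zumba Fusion).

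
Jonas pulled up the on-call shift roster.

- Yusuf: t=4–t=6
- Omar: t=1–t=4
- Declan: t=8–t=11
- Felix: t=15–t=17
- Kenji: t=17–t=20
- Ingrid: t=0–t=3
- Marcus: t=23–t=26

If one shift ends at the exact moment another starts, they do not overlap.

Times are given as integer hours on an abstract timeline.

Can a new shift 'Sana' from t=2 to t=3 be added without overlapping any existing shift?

Ingrid: starts t=0 before Sana ends t=3, and ends t=3 after Sana starts t=2 → overlap.
Omar: starts t=1 before Sana ends t=3, and ends t=4 after Sana starts t=2 → overlap.
Yusuf: starts t=4 at or after Sana ends t=3 → clear.
Declan: starts t=8 at or after Sana ends t=3 → clear.
Felix: starts t=15 at or after Sana ends t=3 → clear.
Kenji: starts t=17 at or after Sana ends t=3 → clear.
Marcus: starts t=23 at or after Sana ends t=3 → clear.
Sana overlaps Omar, Ingrid.

No — it overlaps Ingrid, Omar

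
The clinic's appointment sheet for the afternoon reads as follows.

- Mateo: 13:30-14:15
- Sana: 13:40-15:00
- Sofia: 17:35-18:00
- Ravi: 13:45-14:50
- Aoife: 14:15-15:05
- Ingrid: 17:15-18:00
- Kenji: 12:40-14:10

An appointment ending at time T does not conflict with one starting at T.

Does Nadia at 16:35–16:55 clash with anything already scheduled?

No — it doesn't clash with anything

Kenji: ends 14:10 at or before Nadia starts 16:35 → clear.
Mateo: ends 14:15 at or before Nadia starts 16:35 → clear.
Sana: ends 15:00 at or before Nadia starts 16:35 → clear.
Ravi: ends 14:50 at or before Nadia starts 16:35 → clear.
Aoife: ends 15:05 at or before Nadia starts 16:35 → clear.
Ingrid: starts 17:15 at or after Nadia ends 16:55 → clear.
Sofia: starts 17:35 at or after Nadia ends 16:55 → clear.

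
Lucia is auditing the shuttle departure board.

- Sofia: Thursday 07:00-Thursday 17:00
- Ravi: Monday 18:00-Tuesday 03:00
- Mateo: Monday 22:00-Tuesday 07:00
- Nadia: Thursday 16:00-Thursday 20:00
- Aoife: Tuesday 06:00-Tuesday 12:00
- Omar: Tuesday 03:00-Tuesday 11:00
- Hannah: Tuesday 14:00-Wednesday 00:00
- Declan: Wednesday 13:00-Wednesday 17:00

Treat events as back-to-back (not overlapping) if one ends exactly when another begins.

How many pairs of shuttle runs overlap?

5

Sorted by start: Ravi, Mateo, Omar, Aoife, Hannah, Declan, Sofia, Nadia.
Mateo starts before Ravi ends → Ravi and Mateo overlap.
Omar starts exactly when Ravi ends (back-to-back, no overlap) — done with Ravi.
Omar starts before Mateo ends → Mateo and Omar overlap.
Aoife starts before Mateo ends → Mateo and Aoife overlap.
Hannah starts after Mateo ends — done with Mateo.
Aoife starts before Omar ends → Omar and Aoife overlap.
Hannah starts after Omar ends — done with Omar.
Hannah starts after Aoife ends — done with Aoife.
Declan starts after Hannah ends — done with Hannah.
Sofia starts after Declan ends — done with Declan.
Nadia starts before Sofia ends → Sofia and Nadia overlap.
Overlapping pairs: Aoife & Mateo, Aoife & Omar, Mateo & Omar, Mateo & Ravi, Nadia & Sofia — 5 in total.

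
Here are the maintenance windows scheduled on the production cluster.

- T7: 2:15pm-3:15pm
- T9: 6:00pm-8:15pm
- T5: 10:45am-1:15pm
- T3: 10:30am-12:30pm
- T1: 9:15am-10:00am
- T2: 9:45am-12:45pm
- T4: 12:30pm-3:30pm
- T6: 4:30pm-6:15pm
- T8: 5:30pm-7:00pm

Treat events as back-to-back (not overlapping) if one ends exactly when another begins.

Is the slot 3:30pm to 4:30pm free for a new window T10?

T1: ends 10:00am at or before T10 starts 3:30pm → clear.
T2: ends 12:45pm at or before T10 starts 3:30pm → clear.
T3: ends 12:30pm at or before T10 starts 3:30pm → clear.
T5: ends 1:15pm at or before T10 starts 3:30pm → clear.
T4: ends 3:30pm at or before T10 starts 3:30pm → clear.
T7: ends 3:15pm at or before T10 starts 3:30pm → clear.
T6: starts 4:30pm at or after T10 ends 4:30pm → clear.
T8: starts 5:30pm at or after T10 ends 4:30pm → clear.
T9: starts 6:00pm at or after T10 ends 4:30pm → clear.

Yes — the slot is free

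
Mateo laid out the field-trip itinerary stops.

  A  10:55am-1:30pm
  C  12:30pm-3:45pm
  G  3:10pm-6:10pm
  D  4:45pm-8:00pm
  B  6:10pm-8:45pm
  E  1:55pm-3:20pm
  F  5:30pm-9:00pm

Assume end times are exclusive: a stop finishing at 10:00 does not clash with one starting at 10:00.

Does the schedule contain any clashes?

Sorted by start: A, C, E, G, D, F, B.
C starts before A ends → A and C overlap.
That's a conflict, so the schedule is not conflict-free.

Yes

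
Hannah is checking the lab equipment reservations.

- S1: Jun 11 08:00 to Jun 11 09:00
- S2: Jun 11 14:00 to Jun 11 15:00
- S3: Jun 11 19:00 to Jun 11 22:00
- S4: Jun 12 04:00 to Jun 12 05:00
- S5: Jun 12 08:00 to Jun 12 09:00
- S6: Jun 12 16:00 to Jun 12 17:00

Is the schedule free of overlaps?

Sorted by start: S1, S2, S3, S4, S5, S6.
S2 starts after S1 ends, so nothing later overlaps S1 either.
S3 starts after S2 ends, so nothing later overlaps S2 either.
S4 starts after S3 ends, so nothing later overlaps S3 either.
S5 starts after S4 ends, so nothing later overlaps S4 either.
S6 starts after S5 ends.
Every pair is clear; the schedule has no overlaps.

Yes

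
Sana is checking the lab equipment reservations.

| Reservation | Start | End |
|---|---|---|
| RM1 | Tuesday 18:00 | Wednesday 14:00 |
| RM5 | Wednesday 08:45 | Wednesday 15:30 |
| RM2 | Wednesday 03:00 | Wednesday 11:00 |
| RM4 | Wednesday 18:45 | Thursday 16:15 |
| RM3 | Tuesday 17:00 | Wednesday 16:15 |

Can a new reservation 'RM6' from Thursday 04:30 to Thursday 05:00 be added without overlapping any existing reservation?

No — it overlaps RM4

RM3: ends Wednesday 16:15 at or before RM6 starts Thursday 04:30 → clear.
RM1: ends Wednesday 14:00 at or before RM6 starts Thursday 04:30 → clear.
RM2: ends Wednesday 11:00 at or before RM6 starts Thursday 04:30 → clear.
RM5: ends Wednesday 15:30 at or before RM6 starts Thursday 04:30 → clear.
RM4: starts Wednesday 18:45 before RM6 ends Thursday 05:00, and ends Thursday 16:15 after RM6 starts Thursday 04:30 → overlap.
RM6 overlaps RM4.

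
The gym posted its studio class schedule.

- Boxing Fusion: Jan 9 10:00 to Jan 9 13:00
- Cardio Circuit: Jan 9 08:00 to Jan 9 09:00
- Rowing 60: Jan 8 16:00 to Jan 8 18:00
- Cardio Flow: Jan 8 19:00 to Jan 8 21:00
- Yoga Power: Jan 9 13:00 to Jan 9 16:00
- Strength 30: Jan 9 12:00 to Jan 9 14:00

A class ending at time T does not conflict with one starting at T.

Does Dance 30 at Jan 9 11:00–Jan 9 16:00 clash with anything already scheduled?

Rowing 60: ends Jan 8 18:00 at or before Dance 30 starts Jan 9 11:00 → clear.
Cardio Flow: ends Jan 8 21:00 at or before Dance 30 starts Jan 9 11:00 → clear.
Cardio Circuit: ends Jan 9 09:00 at or before Dance 30 starts Jan 9 11:00 → clear.
Boxing Fusion: starts Jan 9 10:00 before Dance 30 ends Jan 9 16:00, and ends Jan 9 13:00 after Dance 30 starts Jan 9 11:00 → overlap.
Strength 30: starts Jan 9 12:00 before Dance 30 ends Jan 9 16:00, and ends Jan 9 14:00 after Dance 30 starts Jan 9 11:00 → overlap.
Yoga Power: starts Jan 9 13:00 before Dance 30 ends Jan 9 16:00, and ends Jan 9 16:00 after Dance 30 starts Jan 9 11:00 → overlap.
Dance 30 overlaps Yoga Power, Boxing Fusion, Strength 30.

Yes — it overlaps Boxing Fusion, Strength 30, Yoga Power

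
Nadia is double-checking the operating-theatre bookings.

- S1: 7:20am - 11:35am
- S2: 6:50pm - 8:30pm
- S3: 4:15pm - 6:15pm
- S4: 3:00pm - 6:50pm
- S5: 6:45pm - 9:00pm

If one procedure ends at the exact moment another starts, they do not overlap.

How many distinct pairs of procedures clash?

Sorted by start: S1, S4, S3, S5, S2.
S4 starts after S1 ends, so nothing later overlaps S1 either.
S3 starts before S4 ends → S4 and S3 overlap.
S5 starts before S4 ends → S4 and S5 overlap.
S2 starts exactly when S4 ends (back-to-back, no overlap).
S5 starts after S3 ends, so nothing later overlaps S3 either.
S2 starts before S5 ends → S5 and S2 overlap.
Overlapping pairs: S2 & S5, S3 & S4, S4 & S5 — 3 in total.

3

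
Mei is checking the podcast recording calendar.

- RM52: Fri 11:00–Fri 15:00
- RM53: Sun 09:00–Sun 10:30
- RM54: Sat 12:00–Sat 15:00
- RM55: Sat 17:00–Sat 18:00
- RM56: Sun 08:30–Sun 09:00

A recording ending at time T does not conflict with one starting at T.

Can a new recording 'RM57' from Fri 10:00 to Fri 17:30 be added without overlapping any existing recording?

No — it overlaps RM52

RM52: starts Fri 11:00 before RM57 ends Fri 17:30, and ends Fri 15:00 after RM57 starts Fri 10:00 → overlap.
RM54: starts Sat 12:00 at or after RM57 ends Fri 17:30 → clear.
RM55: starts Sat 17:00 at or after RM57 ends Fri 17:30 → clear.
RM56: starts Sun 08:30 at or after RM57 ends Fri 17:30 → clear.
RM53: starts Sun 09:00 at or after RM57 ends Fri 17:30 → clear.
RM57 overlaps RM52.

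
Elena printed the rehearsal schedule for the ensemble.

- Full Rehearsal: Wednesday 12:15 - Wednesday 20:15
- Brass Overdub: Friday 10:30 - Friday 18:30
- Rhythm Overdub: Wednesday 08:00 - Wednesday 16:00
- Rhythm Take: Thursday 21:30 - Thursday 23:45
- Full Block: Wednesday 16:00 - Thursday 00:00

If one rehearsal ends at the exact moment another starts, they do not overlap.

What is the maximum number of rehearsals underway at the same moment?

Walk through starts and ends in time order (an end at T is processed before a start at T):
Wednesday 08:00 start Rhythm Overdub → 1
Wednesday 12:15 start Full Rehearsal → 2
Wednesday 16:00 end Rhythm Overdub → 1
Wednesday 16:00 start Full Block → 2
Wednesday 20:15 end Full Rehearsal → 1
Thursday 00:00 end Full Block → 0
Thursday 21:30 start Rhythm Take → 1
Thursday 23:45 end Rhythm Take → 0
Friday 10:30 start Brass Overdub → 1
Friday 18:30 end Brass Overdub → 0
Peak is 2, at Wednesday 12:15 (Full Rehearsal, Rhythm Overdub).

2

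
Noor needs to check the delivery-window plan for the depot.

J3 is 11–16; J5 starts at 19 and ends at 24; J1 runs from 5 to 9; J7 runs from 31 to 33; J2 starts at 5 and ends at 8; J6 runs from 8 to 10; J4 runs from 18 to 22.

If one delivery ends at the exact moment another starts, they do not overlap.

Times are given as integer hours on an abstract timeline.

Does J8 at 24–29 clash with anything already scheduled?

No — it doesn't clash with anything

J1: ends 9 at or before J8 starts 24 → clear.
J2: ends 8 at or before J8 starts 24 → clear.
J6: ends 10 at or before J8 starts 24 → clear.
J3: ends 16 at or before J8 starts 24 → clear.
J4: ends 22 at or before J8 starts 24 → clear.
J5: ends 24 at or before J8 starts 24 → clear.
J7: starts 31 at or after J8 ends 29 → clear.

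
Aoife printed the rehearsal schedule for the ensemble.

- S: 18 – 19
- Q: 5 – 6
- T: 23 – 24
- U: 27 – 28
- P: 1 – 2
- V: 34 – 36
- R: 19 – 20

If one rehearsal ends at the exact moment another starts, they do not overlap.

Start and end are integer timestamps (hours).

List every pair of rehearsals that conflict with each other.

no overlapping pairs

Check each pair: they overlap iff neither finishes before the other starts.
Sorted by start: P, Q, S, R, T, U, V.
Q starts after P ends, so nothing later overlaps P either.
S starts after Q ends, so nothing later overlaps Q either.
R starts exactly when S ends (back-to-back, no overlap), so nothing later overlaps S either.
T starts after R ends, so nothing later overlaps R either.
U starts after T ends, so nothing later overlaps T either.
V starts after U ends.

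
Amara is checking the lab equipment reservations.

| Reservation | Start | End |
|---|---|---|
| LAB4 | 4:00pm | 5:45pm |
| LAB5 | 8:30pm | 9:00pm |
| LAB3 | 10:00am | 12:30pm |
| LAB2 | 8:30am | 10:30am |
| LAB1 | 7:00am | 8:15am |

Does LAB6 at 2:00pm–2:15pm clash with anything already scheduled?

LAB1: ends 8:15am at or before LAB6 starts 2:00pm → clear.
LAB2: ends 10:30am at or before LAB6 starts 2:00pm → clear.
LAB3: ends 12:30pm at or before LAB6 starts 2:00pm → clear.
LAB4: starts 4:00pm at or after LAB6 ends 2:15pm → clear.
LAB5: starts 8:30pm at or after LAB6 ends 2:15pm → clear.

No — it doesn't clash with anything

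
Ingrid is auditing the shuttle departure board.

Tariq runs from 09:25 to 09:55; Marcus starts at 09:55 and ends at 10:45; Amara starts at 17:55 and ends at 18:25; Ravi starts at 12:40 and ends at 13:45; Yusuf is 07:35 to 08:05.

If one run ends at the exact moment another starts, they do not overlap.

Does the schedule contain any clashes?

Check each pair: they overlap iff neither finishes before the other starts.
Sorted by start: Yusuf, Tariq, Marcus, Ravi, Amara.
Tariq starts after Yusuf ends — done with Yusuf.
Marcus starts exactly when Tariq ends (back-to-back, no overlap) — done with Tariq.
Ravi starts after Marcus ends — done with Marcus.
Amara starts after Ravi ends.
Every pair is clear; the schedule has no overlaps.

No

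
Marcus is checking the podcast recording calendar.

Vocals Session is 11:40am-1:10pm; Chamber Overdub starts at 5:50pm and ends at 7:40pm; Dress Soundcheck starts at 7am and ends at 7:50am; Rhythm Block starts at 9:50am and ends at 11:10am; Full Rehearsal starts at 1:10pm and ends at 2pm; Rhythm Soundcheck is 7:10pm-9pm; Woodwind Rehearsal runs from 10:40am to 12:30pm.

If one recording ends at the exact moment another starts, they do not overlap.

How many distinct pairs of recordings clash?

3

Sorted by start: Dress Soundcheck, Rhythm Block, Woodwind Rehearsal, Vocals Session, Full Rehearsal, Chamber Overdub, Rhythm Soundcheck.
Rhythm Block starts after Dress Soundcheck ends; Dress Soundcheck is clear from here.
Woodwind Rehearsal starts before Rhythm Block ends → Rhythm Block and Woodwind Rehearsal overlap.
Vocals Session starts after Rhythm Block ends; Rhythm Block is clear from here.
Vocals Session starts before Woodwind Rehearsal ends → Woodwind Rehearsal and Vocals Session overlap.
Full Rehearsal starts after Woodwind Rehearsal ends; Woodwind Rehearsal is clear from here.
Full Rehearsal starts exactly when Vocals Session ends (back-to-back, no overlap); Vocals Session is clear from here.
Chamber Overdub starts after Full Rehearsal ends; Full Rehearsal is clear from here.
Rhythm Soundcheck starts before Chamber Overdub ends → Chamber Overdub and Rhythm Soundcheck overlap.
Overlapping pairs: Chamber Overdub & Rhythm Soundcheck, Rhythm Block & Woodwind Rehearsal, Vocals Session & Woodwind Rehearsal — 3 in total.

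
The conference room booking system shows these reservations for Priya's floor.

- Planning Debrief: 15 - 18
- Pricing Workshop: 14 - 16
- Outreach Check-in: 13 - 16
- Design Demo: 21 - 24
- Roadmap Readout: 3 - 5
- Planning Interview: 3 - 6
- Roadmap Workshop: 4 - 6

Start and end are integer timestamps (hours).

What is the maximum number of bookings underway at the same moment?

3

Sweep the timeline, counting +1 at each start and −1 at each end (ends before starts at a tie):
3 start Planning Interview → 1
3 start Roadmap Readout → 2
4 start Roadmap Workshop → 3
5 end Roadmap Readout → 2
6 end Planning Interview → 1
6 end Roadmap Workshop → 0
13 start Outreach Check-in → 1
14 start Pricing Workshop → 2
15 start Planning Debrief → 3
16 end Outreach Check-in → 2
16 end Pricing Workshop → 1
18 end Planning Debrief → 0
21 start Design Demo → 1
24 end Design Demo → 0
Peak is 3, at 4 (Planning Interview, Roadmap Readout, Roadmap Workshop).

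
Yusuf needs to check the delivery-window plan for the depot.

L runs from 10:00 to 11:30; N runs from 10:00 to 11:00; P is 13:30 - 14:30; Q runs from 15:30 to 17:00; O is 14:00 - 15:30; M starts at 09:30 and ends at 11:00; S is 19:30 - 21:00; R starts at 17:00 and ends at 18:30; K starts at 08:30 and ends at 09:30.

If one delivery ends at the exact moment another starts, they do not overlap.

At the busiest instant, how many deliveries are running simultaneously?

3

Sort all start/end points and keep a running count:
08:30 start K → 1
09:30 end K → 0
09:30 start M → 1
10:00 start L → 2
10:00 start N → 3
11:00 end M → 2
11:00 end N → 1
11:30 end L → 0
13:30 start P → 1
14:00 start O → 2
14:30 end P → 1
15:30 end O → 0
15:30 start Q → 1
17:00 end Q → 0
17:00 start R → 1
18:30 end R → 0
19:30 start S → 1
21:00 end S → 0
Peak is 3, at 10:00 (L, M, N).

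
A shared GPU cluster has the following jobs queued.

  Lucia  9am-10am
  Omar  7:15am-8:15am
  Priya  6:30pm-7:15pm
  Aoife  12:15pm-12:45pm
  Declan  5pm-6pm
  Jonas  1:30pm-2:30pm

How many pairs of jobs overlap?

0

Sorted by start: Omar, Lucia, Aoife, Jonas, Declan, Priya.
Lucia starts after Omar ends, so Omar has no further overlaps.
Aoife starts after Lucia ends, so Lucia has no further overlaps.
Jonas starts after Aoife ends, so Aoife has no further overlaps.
Declan starts after Jonas ends, so Jonas has no further overlaps.
Priya starts after Declan ends.
No pair overlaps.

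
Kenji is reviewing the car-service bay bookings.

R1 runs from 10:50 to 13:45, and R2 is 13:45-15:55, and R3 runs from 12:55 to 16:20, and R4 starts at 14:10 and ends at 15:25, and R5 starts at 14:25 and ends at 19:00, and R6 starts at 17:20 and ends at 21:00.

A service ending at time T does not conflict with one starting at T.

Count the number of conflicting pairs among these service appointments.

8

Sorted by start: R1, R3, R2, R4, R5, R6.
R3 starts before R1 ends → R1 and R3 overlap.
R2 starts exactly when R1 ends (back-to-back, no overlap); R1 is clear from here.
R2 starts before R3 ends → R3 and R2 overlap.
R4 starts before R3 ends → R3 and R4 overlap.
R5 starts before R3 ends → R3 and R5 overlap.
R6 starts after R3 ends.
R4 starts before R2 ends → R2 and R4 overlap.
R5 starts before R2 ends → R2 and R5 overlap.
R6 starts after R2 ends.
R5 starts before R4 ends → R4 and R5 overlap.
R6 starts after R4 ends.
R6 starts before R5 ends → R5 and R6 overlap.
Overlapping pairs: R1 & R3, R2 & R3, R2 & R4, R2 & R5, R3 & R4, R3 & R5, R4 & R5, R5 & R6 — 8 in total.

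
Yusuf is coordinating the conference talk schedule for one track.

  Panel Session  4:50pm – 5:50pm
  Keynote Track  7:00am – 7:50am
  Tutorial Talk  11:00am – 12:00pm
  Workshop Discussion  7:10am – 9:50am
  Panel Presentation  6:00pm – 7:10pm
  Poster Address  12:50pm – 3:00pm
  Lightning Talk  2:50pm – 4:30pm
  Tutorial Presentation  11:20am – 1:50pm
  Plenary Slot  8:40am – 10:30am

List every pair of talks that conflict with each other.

Keynote Track & Workshop Discussion, Lightning Talk & Poster Address, Plenary Slot & Workshop Discussion, Poster Address & Tutorial Presentation, Tutorial Presentation & Tutorial Talk

Sorted by start: Keynote Track, Workshop Discussion, Plenary Slot, Tutorial Talk, Tutorial Presentation, Poster Address, Lightning Talk, Panel Session, Panel Presentation.
Workshop Discussion starts before Keynote Track ends → Keynote Track and Workshop Discussion overlap.
Plenary Slot starts after Keynote Track ends, so Keynote Track has no further overlaps.
Plenary Slot starts before Workshop Discussion ends → Workshop Discussion and Plenary Slot overlap.
Tutorial Talk starts after Workshop Discussion ends, so Workshop Discussion has no further overlaps.
Tutorial Talk starts after Plenary Slot ends, so Plenary Slot has no further overlaps.
Tutorial Presentation starts before Tutorial Talk ends → Tutorial Talk and Tutorial Presentation overlap.
Poster Address starts after Tutorial Talk ends, so Tutorial Talk has no further overlaps.
Poster Address starts before Tutorial Presentation ends → Tutorial Presentation and Poster Address overlap.
Lightning Talk starts after Tutorial Presentation ends, so Tutorial Presentation has no further overlaps.
Lightning Talk starts before Poster Address ends → Poster Address and Lightning Talk overlap.
Panel Session starts after Poster Address ends, so Poster Address has no further overlaps.
Panel Session starts after Lightning Talk ends, so Lightning Talk has no further overlaps.
Panel Presentation starts after Panel Session ends.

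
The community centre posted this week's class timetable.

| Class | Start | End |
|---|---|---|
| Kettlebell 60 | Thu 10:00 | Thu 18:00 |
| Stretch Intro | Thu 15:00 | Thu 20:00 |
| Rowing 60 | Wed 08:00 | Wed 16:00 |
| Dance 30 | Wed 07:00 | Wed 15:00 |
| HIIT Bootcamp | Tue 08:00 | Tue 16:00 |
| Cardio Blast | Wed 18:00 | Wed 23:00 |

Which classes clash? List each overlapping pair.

Check each pair: they overlap iff neither finishes before the other starts.
Sorted by start: HIIT Bootcamp, Dance 30, Rowing 60, Cardio Blast, Kettlebell 60, Stretch Intro.
Dance 30 starts after HIIT Bootcamp ends; HIIT Bootcamp is clear from here.
Rowing 60 starts before Dance 30 ends → Dance 30 and Rowing 60 overlap.
Cardio Blast starts after Dance 30 ends; Dance 30 is clear from here.
Cardio Blast starts after Rowing 60 ends; Rowing 60 is clear from here.
Kettlebell 60 starts after Cardio Blast ends; Cardio Blast is clear from here.
Stretch Intro starts before Kettlebell 60 ends → Kettlebell 60 and Stretch Intro overlap.

Dance 30 & Rowing 60, Kettlebell 60 & Stretch Intro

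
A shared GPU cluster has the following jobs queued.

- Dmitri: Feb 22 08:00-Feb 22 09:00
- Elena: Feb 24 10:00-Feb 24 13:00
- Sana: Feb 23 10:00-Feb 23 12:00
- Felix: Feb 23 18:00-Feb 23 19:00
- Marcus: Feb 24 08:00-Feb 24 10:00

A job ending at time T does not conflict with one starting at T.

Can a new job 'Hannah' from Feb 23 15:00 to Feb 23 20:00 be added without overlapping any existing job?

Dmitri: ends Feb 22 09:00 at or before Hannah starts Feb 23 15:00 → clear.
Sana: ends Feb 23 12:00 at or before Hannah starts Feb 23 15:00 → clear.
Felix: starts Feb 23 18:00 before Hannah ends Feb 23 20:00, and ends Feb 23 19:00 after Hannah starts Feb 23 15:00 → overlap.
Marcus: starts Feb 24 08:00 at or after Hannah ends Feb 23 20:00 → clear.
Elena: starts Feb 24 10:00 at or after Hannah ends Feb 23 20:00 → clear.
Hannah overlaps Felix.

No — it overlaps Felix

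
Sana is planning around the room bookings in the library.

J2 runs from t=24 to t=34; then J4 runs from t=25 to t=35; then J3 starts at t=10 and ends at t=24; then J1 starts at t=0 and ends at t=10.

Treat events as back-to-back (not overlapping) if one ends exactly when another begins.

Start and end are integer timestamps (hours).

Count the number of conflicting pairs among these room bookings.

Check each pair: they overlap iff neither finishes before the other starts.
Sorted by start: J1, J3, J2, J4.
J3 starts exactly when J1 ends (back-to-back, no overlap), so nothing later overlaps J1 either.
J2 starts exactly when J3 ends (back-to-back, no overlap), so nothing later overlaps J3 either.
J4 starts before J2 ends → J2 and J4 overlap.
Overlapping pairs: J2 & J4 — 1 in total.

1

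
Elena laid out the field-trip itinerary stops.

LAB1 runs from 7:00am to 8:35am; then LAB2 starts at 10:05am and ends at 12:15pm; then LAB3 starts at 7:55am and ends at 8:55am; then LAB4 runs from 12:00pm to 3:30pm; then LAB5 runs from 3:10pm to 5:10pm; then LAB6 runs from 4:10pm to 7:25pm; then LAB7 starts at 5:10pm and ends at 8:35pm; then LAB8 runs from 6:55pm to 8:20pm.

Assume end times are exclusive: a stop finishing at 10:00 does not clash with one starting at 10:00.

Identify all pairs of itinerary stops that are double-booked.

LAB1 & LAB3, LAB2 & LAB4, LAB4 & LAB5, LAB5 & LAB6, LAB6 & LAB7, LAB6 & LAB8, LAB7 & LAB8

Sorted by start: LAB1, LAB3, LAB2, LAB4, LAB5, LAB6, LAB7, LAB8.
LAB3 starts before LAB1 ends → LAB1 and LAB3 overlap.
LAB2 starts after LAB1 ends, so LAB1 has no further overlaps.
LAB2 starts after LAB3 ends, so LAB3 has no further overlaps.
LAB4 starts before LAB2 ends → LAB2 and LAB4 overlap.
LAB5 starts after LAB2 ends, so LAB2 has no further overlaps.
LAB5 starts before LAB4 ends → LAB4 and LAB5 overlap.
LAB6 starts after LAB4 ends, so LAB4 has no further overlaps.
LAB6 starts before LAB5 ends → LAB5 and LAB6 overlap.
LAB7 starts exactly when LAB5 ends (back-to-back, no overlap), so LAB5 has no further overlaps.
LAB7 starts before LAB6 ends → LAB6 and LAB7 overlap.
LAB8 starts before LAB6 ends → LAB6 and LAB8 overlap.
LAB8 starts before LAB7 ends → LAB7 and LAB8 overlap.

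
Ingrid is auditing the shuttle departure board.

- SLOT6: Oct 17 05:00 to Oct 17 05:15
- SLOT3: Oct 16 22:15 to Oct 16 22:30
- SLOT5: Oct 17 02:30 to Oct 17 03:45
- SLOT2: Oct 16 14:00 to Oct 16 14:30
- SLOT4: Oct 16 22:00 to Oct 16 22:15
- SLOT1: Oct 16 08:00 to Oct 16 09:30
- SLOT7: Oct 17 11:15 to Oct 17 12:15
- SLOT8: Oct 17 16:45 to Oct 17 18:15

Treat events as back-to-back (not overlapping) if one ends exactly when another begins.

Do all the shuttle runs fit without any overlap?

Sorted by start: SLOT1, SLOT2, SLOT4, SLOT3, SLOT5, SLOT6, SLOT7, SLOT8.
SLOT2 starts after SLOT1 ends, so SLOT1 has no further overlaps.
SLOT4 starts after SLOT2 ends, so SLOT2 has no further overlaps.
SLOT3 starts exactly when SLOT4 ends (back-to-back, no overlap), so SLOT4 has no further overlaps.
SLOT5 starts after SLOT3 ends, so SLOT3 has no further overlaps.
SLOT6 starts after SLOT5 ends, so SLOT5 has no further overlaps.
SLOT7 starts after SLOT6 ends, so SLOT6 has no further overlaps.
SLOT8 starts after SLOT7 ends.
Every pair is clear; the schedule has no overlaps.

Yes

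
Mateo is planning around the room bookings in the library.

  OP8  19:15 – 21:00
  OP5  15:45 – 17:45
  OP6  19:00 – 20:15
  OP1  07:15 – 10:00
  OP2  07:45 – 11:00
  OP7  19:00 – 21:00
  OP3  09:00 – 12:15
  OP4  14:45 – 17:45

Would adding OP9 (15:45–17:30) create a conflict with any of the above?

OP1: ends 10:00 at or before OP9 starts 15:45 → clear.
OP2: ends 11:00 at or before OP9 starts 15:45 → clear.
OP3: ends 12:15 at or before OP9 starts 15:45 → clear.
OP4: starts 14:45 before OP9 ends 17:30, and ends 17:45 after OP9 starts 15:45 → overlap.
OP5: starts 15:45 before OP9 ends 17:30, and ends 17:45 after OP9 starts 15:45 → overlap.
OP6: starts 19:00 at or after OP9 ends 17:30 → clear.
OP7: starts 19:00 at or after OP9 ends 17:30 → clear.
OP8: starts 19:15 at or after OP9 ends 17:30 → clear.
OP9 overlaps OP4, OP5.

Yes — it overlaps OP4, OP5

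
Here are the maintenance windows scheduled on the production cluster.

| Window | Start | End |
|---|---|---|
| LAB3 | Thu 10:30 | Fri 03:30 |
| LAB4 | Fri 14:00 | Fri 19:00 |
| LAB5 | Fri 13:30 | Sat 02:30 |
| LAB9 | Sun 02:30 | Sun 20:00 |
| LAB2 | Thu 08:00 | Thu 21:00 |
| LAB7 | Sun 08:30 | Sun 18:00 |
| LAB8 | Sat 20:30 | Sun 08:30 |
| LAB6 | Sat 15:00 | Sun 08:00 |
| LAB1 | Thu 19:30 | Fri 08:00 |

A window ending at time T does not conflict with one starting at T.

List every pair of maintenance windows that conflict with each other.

Check each pair: they overlap iff neither finishes before the other starts.
Sorted by start: LAB2, LAB3, LAB1, LAB5, LAB4, LAB6, LAB8, LAB9, LAB7.
LAB3 starts before LAB2 ends → LAB2 and LAB3 overlap.
LAB1 starts before LAB2 ends → LAB2 and LAB1 overlap.
LAB5 starts after LAB2 ends, so nothing later overlaps LAB2 either.
LAB1 starts before LAB3 ends → LAB3 and LAB1 overlap.
LAB5 starts after LAB3 ends, so nothing later overlaps LAB3 either.
LAB5 starts after LAB1 ends, so nothing later overlaps LAB1 either.
LAB4 starts before LAB5 ends → LAB5 and LAB4 overlap.
LAB6 starts after LAB5 ends, so nothing later overlaps LAB5 either.
LAB6 starts after LAB4 ends, so nothing later overlaps LAB4 either.
LAB8 starts before LAB6 ends → LAB6 and LAB8 overlap.
LAB9 starts before LAB6 ends → LAB6 and LAB9 overlap.
LAB7 starts after LAB6 ends.
LAB9 starts before LAB8 ends → LAB8 and LAB9 overlap.
LAB7 starts exactly when LAB8 ends (back-to-back, no overlap).
LAB7 starts before LAB9 ends → LAB9 and LAB7 overlap.

LAB1 & LAB2, LAB1 & LAB3, LAB2 & LAB3, LAB4 & LAB5, LAB6 & LAB8, LAB6 & LAB9, LAB7 & LAB9, LAB8 & LAB9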